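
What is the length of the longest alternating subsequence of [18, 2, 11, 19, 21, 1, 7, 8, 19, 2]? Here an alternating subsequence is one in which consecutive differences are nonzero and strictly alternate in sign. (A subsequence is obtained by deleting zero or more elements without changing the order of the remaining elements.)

Track the best alternating length ending on an up-step vs a down-step at each position: up/down = 1/1, 1/2, 3/2, 3/1, 3/1, 1/4, 5/4, 5/4, 5/4, 5/6.
The maximum over both is 6; one such subsequence is 18, 2, 11, 1, 7, 2.

6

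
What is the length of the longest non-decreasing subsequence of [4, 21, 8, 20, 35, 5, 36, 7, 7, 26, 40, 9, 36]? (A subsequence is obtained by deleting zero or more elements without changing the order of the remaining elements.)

6

Scanning left to right, the best length ending at each element is: 4→1, 21→2, 8→2, 20→3, 35→4, 5→2, 36→5, 7→3, 7→4, 26→5, 40→6, 9→5, 36→6.
So the longest non-decreasing subsequence has length 6, e.g. 4, 8, 20, 35, 36, 40.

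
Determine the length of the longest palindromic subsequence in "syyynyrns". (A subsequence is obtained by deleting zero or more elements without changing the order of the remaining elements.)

6

One longest palindromic subsequence is syyyys (positions 1,2,3,4,6,9); it reads the same forward and backward, and the interval DP gives dp[1][9] = 6.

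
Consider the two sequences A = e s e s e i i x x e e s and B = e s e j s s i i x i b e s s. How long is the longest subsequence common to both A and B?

A longest common subsequence is esesiixes (length 9); the LCS DP confirms no longer common subsequence exists.

9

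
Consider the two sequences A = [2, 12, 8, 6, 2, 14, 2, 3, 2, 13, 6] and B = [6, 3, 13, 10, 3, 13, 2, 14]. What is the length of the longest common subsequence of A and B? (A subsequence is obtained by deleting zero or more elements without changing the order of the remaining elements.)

3

A longest common subsequence is 6, 2, 14 (length 3); the LCS DP confirms no longer common subsequence exists.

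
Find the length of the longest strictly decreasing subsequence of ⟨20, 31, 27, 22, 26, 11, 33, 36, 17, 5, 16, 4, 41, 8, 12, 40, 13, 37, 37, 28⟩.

6

Scanning left to right, the best length ending at each element is: 20→1, 31→1, 27→2, 22→3, 26→3, 11→4, 33→1, 36→1, 17→4, 5→5, 16→5, 4→6, 41→1, 8→6, 12→6, 40→2, 13→6, 37→3, 37→3, 28→4.
So the longest decreasing subsequence has length 6, e.g. 31, 27, 22, 11, 5, 4.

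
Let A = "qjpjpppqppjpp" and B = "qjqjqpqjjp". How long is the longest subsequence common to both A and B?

A longest common subsequence is qjjpqjp (length 7); the LCS DP confirms no longer common subsequence exists.

7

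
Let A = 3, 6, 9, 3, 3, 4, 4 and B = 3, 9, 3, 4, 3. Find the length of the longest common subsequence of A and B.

4

A longest common subsequence is 3, 9, 3, 3 (length 4); the LCS DP confirms no longer common subsequence exists.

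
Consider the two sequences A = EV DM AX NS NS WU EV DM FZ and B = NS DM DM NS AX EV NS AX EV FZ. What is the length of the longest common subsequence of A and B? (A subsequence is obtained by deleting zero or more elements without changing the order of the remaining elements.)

5

Backtracking the LCS table gives one alignment: DM (A2,B3) → AX (A3,B5) → NS (A4,B7) → EV (A7,B9) → FZ (A9,B10).
So the longest common subsequence has length 5.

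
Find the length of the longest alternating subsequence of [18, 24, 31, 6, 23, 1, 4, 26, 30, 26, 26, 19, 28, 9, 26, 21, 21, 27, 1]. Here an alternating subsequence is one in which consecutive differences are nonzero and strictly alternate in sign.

Track the best alternating length ending on an up-step vs a down-step at each position: up/down = 1/1, 2/1, 2/1, 1/3, 4/3, 1/5, 6/5, 6/3, 6/3, 6/7, 6/7, 6/7, 8/7, 6/9, 10/9, 10/11, 10/11, 12/9, 1/13.
The maximum over both is 13; one such subsequence is 18, 24, 6, 23, 1, 30, 26, 28, 9, 26, 21, 27, 1.

13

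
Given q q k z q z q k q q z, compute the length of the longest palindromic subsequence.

Using dp[i][j] = 2 + dp[i+1][j−1] if the ends match, else max(dp[i+1][j], dp[i][j−1]):
dp[1][11] = 9. A witness is qqkqzqkqq at positions 1,2,3,5,6,7,8,9,10.

9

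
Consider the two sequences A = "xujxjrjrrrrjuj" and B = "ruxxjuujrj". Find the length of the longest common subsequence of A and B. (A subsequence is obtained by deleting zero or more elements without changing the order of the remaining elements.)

6

Backtracking the LCS table gives one alignment: x (A1,B3) → x (A4,B4) → j (A5,B5) → j (A7,B8) → r (A11,B9) → j (A14,B10).
So the longest common subsequence has length 6.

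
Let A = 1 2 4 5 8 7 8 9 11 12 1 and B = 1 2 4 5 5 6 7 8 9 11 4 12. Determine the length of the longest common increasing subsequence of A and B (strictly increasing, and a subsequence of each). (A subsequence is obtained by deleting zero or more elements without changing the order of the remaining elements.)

9

For each value that appears in both, track the longest common increasing run ending there.
The best achievable length is 9; one witness is 1, 2, 4, 5, 7, 8, 9, 11, 12 (A-positions 1,2,3,4,6,7,8,9,10, B-positions 1,2,3,4,7,8,9,10,12).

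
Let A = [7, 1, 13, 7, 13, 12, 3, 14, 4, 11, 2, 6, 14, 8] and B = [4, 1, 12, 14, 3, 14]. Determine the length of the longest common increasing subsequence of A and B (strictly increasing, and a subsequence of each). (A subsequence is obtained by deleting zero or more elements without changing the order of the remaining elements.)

For each value that appears in both, track the longest common increasing run ending there.
The best achievable length is 3; one witness is 1, 12, 14 (A-positions 2,6,8, B-positions 2,3,4).

3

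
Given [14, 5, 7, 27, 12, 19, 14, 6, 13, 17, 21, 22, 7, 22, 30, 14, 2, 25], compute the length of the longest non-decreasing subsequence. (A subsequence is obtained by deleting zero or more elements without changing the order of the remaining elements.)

Let dp[i] be the longest non-decreasing subsequence ending at position i. Then dp = [1, 1, 2, 3, 3, 4, 4, 2, 4, 5, 6, 7, 3, 8, 9, 5, 1, 9].
The maximum is 9; one witness is 5, 7, 12, 14, 17, 21, 22, 22, 30 at positions 2,3,5,7,10,11,12,14,15.

9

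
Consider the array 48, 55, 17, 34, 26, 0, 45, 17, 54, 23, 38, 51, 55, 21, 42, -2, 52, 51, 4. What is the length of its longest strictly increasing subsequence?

6

Scanning left to right, the best length ending at each element is: 48→1, 55→2, 17→1, 34→2, 26→2, 0→1, 45→3, 17→2, 54→4, 23→3, 38→4, 51→5, 55→6, 21→3, 42→5, -2→1, 52→6, 51→6, 4→2.
So the longest increasing subsequence has length 6, e.g. 0, 17, 23, 38, 51, 55.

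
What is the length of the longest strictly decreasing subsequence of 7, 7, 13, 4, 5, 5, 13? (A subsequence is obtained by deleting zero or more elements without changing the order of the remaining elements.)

Let dp[i] be the longest decreasing subsequence ending at position i. Then dp = [1, 1, 1, 2, 2, 2, 1].
The maximum is 2; one witness is 7, 4 at positions 1,4.

2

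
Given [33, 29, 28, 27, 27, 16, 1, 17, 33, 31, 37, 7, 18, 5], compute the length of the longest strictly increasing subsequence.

Scanning left to right, the best length ending at each element is: 33→1, 29→1, 28→1, 27→1, 27→1, 16→1, 1→1, 17→2, 33→3, 31→3, 37→4, 7→2, 18→3, 5→2.
So the longest increasing subsequence has length 4, e.g. 16, 17, 33, 37.

4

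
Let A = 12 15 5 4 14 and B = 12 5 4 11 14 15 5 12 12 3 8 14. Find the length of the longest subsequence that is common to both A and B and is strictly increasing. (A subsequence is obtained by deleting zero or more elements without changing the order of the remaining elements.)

2

For each value that appears in both, track the longest common increasing run ending there.
The best achievable length is 2; one witness is 12, 14 (A-positions 1,5, B-positions 1,5).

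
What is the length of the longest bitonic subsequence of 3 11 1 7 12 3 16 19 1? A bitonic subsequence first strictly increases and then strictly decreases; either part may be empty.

One longest bitonic subsequence is 3, 11, 12, 16, 19, 1 (positions 1,2,5,7,8,9): it rises to 19 then falls. Length 6 is optimal.

6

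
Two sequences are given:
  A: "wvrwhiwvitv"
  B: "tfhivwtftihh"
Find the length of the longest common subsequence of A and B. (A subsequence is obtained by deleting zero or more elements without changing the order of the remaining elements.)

Backtracking the LCS table gives one alignment: h (A5,B3) → i (A6,B4) → w (A7,B6) → i (A9,B10).
So the longest common subsequence has length 4.

4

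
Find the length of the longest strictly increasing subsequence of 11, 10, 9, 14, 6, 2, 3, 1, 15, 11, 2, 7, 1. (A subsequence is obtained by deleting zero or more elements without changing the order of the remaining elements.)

3

Let dp[i] be the longest increasing subsequence ending at position i. Then dp = [1, 1, 1, 2, 1, 1, 2, 1, 3, 3, 2, 3, 1].
The maximum is 3; one witness is 11, 14, 15 at positions 1,4,9.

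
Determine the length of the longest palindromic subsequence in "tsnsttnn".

5

One longest palindromic subsequence is tsnst (positions 1,2,3,4,6); it reads the same forward and backward, and the interval DP gives dp[1][8] = 5.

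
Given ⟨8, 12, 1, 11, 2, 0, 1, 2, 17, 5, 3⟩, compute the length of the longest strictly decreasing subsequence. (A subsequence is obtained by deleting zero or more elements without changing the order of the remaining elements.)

4

Let dp[i] be the longest decreasing subsequence ending at position i. Then dp = [1, 1, 2, 2, 3, 4, 4, 3, 1, 3, 4].
The maximum is 4; one witness is 12, 11, 2, 0 at positions 2,4,5,6.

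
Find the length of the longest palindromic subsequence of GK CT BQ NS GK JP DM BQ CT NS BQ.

5

One longest palindromic subsequence is BQ NS CT NS BQ (positions 3,4,9,10,11); it reads the same forward and backward, and the interval DP gives dp[1][11] = 5.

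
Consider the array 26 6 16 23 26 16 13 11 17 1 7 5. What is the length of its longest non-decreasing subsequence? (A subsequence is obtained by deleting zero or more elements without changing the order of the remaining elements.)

Scanning left to right, the best length ending at each element is: 26→1, 6→1, 16→2, 23→3, 26→4, 16→3, 13→2, 11→2, 17→4, 1→1, 7→2, 5→2.
So the longest non-decreasing subsequence has length 4, e.g. 6, 16, 23, 26.

4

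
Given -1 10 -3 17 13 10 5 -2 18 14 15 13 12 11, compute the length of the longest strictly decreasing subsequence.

One longest decreasing subsequence is 17, 13, 10, 5, -2 (positions 4,5,6,7,8), of length 5; no longer one exists.

5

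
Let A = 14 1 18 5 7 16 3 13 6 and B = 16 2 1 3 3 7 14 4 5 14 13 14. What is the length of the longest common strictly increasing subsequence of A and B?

3

For each value that appears in both, track the longest common increasing run ending there.
The best achievable length is 3; one witness is 1, 3, 13 (A-positions 2,7,8, B-positions 3,4,11).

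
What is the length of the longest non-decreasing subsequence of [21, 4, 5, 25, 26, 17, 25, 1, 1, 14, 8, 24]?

4

One longest non-decreasing subsequence is 4, 5, 25, 26 (positions 2,3,4,5), of length 4; no longer one exists.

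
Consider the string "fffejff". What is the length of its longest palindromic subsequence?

One longest palindromic subsequence is ffjff (positions 1,2,5,6,7); it reads the same forward and backward, and the interval DP gives dp[1][7] = 5.

5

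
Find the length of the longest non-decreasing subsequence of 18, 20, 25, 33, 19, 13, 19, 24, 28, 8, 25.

One longest non-decreasing subsequence is 18, 19, 19, 24, 28 (positions 1,5,7,8,9), of length 5; no longer one exists.

5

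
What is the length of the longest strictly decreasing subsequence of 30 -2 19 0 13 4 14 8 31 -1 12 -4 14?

6

Scanning left to right, the best length ending at each element is: 30→1, -2→2, 19→2, 0→3, 13→3, 4→4, 14→3, 8→4, 31→1, -1→5, 12→4, -4→6, 14→3.
So the longest decreasing subsequence has length 6, e.g. 30, 19, 13, 4, -1, -4.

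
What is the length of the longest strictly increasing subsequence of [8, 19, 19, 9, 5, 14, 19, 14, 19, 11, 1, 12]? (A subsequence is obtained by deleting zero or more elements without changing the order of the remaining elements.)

4

Let dp[i] be the longest increasing subsequence ending at position i. Then dp = [1, 2, 2, 2, 1, 3, 4, 3, 4, 3, 1, 4].
The maximum is 4; one witness is 8, 9, 14, 19 at positions 1,4,6,7.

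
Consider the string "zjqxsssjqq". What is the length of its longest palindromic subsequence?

5

One longest palindromic subsequence is qsssq (positions 3,5,6,7,10); it reads the same forward and backward, and the interval DP gives dp[1][10] = 5.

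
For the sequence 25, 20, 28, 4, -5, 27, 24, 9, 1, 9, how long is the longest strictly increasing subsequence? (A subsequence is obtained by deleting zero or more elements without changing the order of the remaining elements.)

Let dp[i] be the longest increasing subsequence ending at position i. Then dp = [1, 1, 2, 1, 1, 2, 2, 2, 2, 3].
The maximum is 3; one witness is -5, 1, 9 at positions 5,9,10.

3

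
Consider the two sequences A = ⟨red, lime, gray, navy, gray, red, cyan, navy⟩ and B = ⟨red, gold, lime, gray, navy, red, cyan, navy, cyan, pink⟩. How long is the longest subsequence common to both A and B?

Backtracking the LCS table gives one alignment: red (A1,B1) → lime (A2,B3) → gray (A3,B4) → navy (A4,B5) → red (A6,B6) → cyan (A7,B7) → navy (A8,B8).
So the longest common subsequence has length 7.

7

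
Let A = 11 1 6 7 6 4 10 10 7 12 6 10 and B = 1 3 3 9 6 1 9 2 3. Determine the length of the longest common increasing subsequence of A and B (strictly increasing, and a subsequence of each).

2

A longest common strictly increasing subsequence is 1, 6 (length 2); it appears in order in both A and B, and no longer such subsequence exists.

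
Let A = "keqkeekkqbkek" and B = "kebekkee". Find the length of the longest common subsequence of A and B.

6

Backtracking the LCS table gives one alignment: k (A1,B1) → e (A2,B2) → e (A6,B4) → k (A7,B5) → k (A8,B6) → e (A12,B8).
So the longest common subsequence has length 6.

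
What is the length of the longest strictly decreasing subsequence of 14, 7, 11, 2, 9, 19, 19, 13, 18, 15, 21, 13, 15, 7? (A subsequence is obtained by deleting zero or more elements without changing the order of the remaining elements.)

Scanning left to right, the best length ending at each element is: 14→1, 7→2, 11→2, 2→3, 9→3, 19→1, 19→1, 13→2, 18→2, 15→3, 21→1, 13→4, 15→3, 7→5.
So the longest decreasing subsequence has length 5, e.g. 19, 18, 15, 13, 7.

5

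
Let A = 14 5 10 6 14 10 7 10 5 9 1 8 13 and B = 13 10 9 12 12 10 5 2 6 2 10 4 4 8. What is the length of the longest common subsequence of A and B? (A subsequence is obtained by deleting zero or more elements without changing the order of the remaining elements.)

Backtracking the LCS table gives one alignment: 5 (A2,B7) → 6 (A4,B9) → 10 (A6,B11) → 8 (A12,B14).
So the longest common subsequence has length 4.

4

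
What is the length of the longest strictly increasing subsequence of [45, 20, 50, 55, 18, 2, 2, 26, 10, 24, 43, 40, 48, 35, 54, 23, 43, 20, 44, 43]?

One longest increasing subsequence is 2, 10, 24, 43, 48, 54 (positions 6,9,10,11,13,15), of length 6; no longer one exists.

6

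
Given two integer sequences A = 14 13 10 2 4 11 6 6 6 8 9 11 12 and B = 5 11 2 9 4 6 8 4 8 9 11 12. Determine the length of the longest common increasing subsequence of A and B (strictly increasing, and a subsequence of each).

7

For each value that appears in both, track the longest common increasing run ending there.
The best achievable length is 7; one witness is 2, 4, 6, 8, 9, 11, 12 (A-positions 4,5,7,10,11,12,13, B-positions 3,5,6,7,10,11,12).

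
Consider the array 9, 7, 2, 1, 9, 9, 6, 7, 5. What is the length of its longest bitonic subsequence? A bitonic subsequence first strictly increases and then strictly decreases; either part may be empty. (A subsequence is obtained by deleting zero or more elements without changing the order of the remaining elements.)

4

Let inc[i] be the LIS ending at i and dec[i] the longest strictly decreasing subsequence starting at i. inc = [1, 1, 1, 1, 2, 2, 2, 3, 2], dec = [4, 3, 2, 1, 3, 3, 2, 2, 1].
max_i inc[i]+dec[i]−1 = 4, with one witness 9, 7, 6, 5.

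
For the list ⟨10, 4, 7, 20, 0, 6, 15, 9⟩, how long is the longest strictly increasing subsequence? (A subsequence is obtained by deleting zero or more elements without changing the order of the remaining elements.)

3

Let dp[i] be the longest increasing subsequence ending at position i. Then dp = [1, 1, 2, 3, 1, 2, 3, 3].
The maximum is 3; one witness is 4, 7, 20 at positions 2,3,4.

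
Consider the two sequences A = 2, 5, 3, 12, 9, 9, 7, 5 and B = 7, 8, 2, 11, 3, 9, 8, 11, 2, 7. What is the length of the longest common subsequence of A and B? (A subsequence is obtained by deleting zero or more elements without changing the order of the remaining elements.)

4

A longest common subsequence is 2, 3, 9, 7 (length 4); the LCS DP confirms no longer common subsequence exists.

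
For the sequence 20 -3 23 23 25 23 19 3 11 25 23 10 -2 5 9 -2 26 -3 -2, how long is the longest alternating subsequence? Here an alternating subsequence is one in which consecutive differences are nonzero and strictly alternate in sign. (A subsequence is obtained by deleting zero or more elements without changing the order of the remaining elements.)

A longest alternating subsequence is 20, -3, 23, 3, 11, -2, 5, -2, 26, -3, -2 (positions 1,2,3,8,9,13,14,16,17,18,19); its 10 consecutive differences strictly alternate in sign, and length 11 is optimal.

11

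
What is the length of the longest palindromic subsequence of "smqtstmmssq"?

7

Using dp[i][j] = 2 + dp[i+1][j−1] if the ends match, else max(dp[i+1][j], dp[i][j−1]):
dp[1][11] = 7. A witness is smtstms at positions 1,2,4,5,6,8,10.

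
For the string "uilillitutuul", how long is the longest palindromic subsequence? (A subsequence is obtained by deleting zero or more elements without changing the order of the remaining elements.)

One longest palindromic subsequence is uillliu (positions 1,2,3,5,6,7,12); it reads the same forward and backward, and the interval DP gives dp[1][13] = 7.

7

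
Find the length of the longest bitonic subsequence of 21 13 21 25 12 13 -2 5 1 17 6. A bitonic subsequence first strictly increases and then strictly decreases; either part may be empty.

6

One longest bitonic subsequence is 13, 21, 25, 13, 5, 1 (positions 2,3,4,6,8,9): it rises to 25 then falls. Length 6 is optimal.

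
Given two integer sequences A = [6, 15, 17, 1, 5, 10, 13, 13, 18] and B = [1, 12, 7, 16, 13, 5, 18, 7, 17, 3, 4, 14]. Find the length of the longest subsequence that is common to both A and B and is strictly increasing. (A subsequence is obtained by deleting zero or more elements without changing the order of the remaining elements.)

3

A longest common strictly increasing subsequence is 1, 13, 18 (length 3); it appears in order in both A and B, and no longer such subsequence exists.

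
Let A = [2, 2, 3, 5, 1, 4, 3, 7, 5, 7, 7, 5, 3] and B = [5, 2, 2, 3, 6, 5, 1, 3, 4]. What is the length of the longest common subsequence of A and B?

6

Backtracking the LCS table gives one alignment: 2 (A1,B2) → 2 (A2,B3) → 3 (A3,B4) → 5 (A4,B6) → 1 (A5,B7) → 4 (A6,B9).
So the longest common subsequence has length 6.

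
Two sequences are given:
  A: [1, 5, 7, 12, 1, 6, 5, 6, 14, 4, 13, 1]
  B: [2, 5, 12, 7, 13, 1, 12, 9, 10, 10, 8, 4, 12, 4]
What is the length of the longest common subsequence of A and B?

4

Backtracking the LCS table gives one alignment: 5 (A2,B2) → 7 (A3,B4) → 12 (A4,B13) → 4 (A10,B14).
So the longest common subsequence has length 4.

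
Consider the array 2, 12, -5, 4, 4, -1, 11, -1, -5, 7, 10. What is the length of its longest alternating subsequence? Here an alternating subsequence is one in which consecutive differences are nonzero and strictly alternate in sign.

8

Track the best alternating length ending on an up-step vs a down-step at each position: up/down = 1/1, 2/1, 1/3, 4/3, 4/3, 4/5, 6/3, 4/7, 1/7, 8/7, 8/7.
The maximum over both is 8; one such subsequence is 2, 12, -5, 4, -1, 11, -1, 7.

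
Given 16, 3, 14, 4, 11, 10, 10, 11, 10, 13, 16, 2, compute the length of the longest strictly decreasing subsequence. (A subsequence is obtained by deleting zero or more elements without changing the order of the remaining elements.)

Scanning left to right, the best length ending at each element is: 16→1, 3→2, 14→2, 4→3, 11→3, 10→4, 10→4, 11→3, 10→4, 13→3, 16→1, 2→5.
So the longest decreasing subsequence has length 5, e.g. 16, 14, 11, 10, 2.

5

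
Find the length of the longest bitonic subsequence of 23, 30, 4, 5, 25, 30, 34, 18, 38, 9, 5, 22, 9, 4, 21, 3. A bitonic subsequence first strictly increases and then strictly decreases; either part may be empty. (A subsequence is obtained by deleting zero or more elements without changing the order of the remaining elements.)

10

Let inc[i] be the LIS ending at i and dec[i] the longest strictly decreasing subsequence starting at i. inc = [1, 2, 1, 2, 3, 4, 5, 3, 6, 3, 2, 4, 3, 1, 4, 1], dec = [6, 7, 2, 3, 6, 6, 6, 5, 5, 4, 3, 4, 3, 2, 2, 1].
max_i inc[i]+dec[i]−1 = 10, with one witness 4, 5, 25, 30, 34, 18, 9, 5, 4, 3.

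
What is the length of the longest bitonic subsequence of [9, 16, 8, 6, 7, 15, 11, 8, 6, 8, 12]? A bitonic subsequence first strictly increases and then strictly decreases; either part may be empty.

6

Let inc[i] be the LIS ending at i and dec[i] the longest strictly decreasing subsequence starting at i. inc = [1, 2, 1, 1, 2, 3, 3, 3, 1, 3, 4], dec = [4, 5, 3, 1, 2, 4, 3, 2, 1, 1, 1].
max_i inc[i]+dec[i]−1 = 6, with one witness 9, 16, 15, 11, 8, 6.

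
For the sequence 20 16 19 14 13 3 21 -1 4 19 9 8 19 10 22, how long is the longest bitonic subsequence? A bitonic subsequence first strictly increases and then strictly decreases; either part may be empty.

6

One longest bitonic subsequence is 20, 19, 14, 13, 9, 8 (positions 1,3,4,5,11,12): it rises to 20 then falls. Length 6 is optimal.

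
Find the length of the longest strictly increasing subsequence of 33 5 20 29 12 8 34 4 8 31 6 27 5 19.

4

Let dp[i] be the longest increasing subsequence ending at position i. Then dp = [1, 1, 2, 3, 2, 2, 4, 1, 2, 4, 2, 3, 2, 3].
The maximum is 4; one witness is 5, 20, 29, 34 at positions 2,3,4,7.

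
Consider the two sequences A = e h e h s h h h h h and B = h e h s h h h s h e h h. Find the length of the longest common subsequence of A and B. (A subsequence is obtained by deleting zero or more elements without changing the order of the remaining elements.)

9

A longest common subsequence is hehshhhhh (length 9); the LCS DP confirms no longer common subsequence exists.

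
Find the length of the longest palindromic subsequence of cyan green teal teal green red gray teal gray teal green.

7

Using dp[i][j] = 2 + dp[i+1][j−1] if the ends match, else max(dp[i+1][j], dp[i][j−1]):
dp[1][11] = 7. A witness is green teal gray teal gray teal green at positions 2,3,7,8,9,10,11.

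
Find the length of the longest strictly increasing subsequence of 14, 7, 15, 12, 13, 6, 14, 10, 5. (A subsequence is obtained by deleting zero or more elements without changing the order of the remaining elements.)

Let dp[i] be the longest increasing subsequence ending at position i. Then dp = [1, 1, 2, 2, 3, 1, 4, 2, 1].
The maximum is 4; one witness is 7, 12, 13, 14 at positions 2,4,5,7.

4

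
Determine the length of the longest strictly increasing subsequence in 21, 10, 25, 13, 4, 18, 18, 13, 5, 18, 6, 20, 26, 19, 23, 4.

Scanning left to right, the best length ending at each element is: 21→1, 10→1, 25→2, 13→2, 4→1, 18→3, 18→3, 13→2, 5→2, 18→3, 6→3, 20→4, 26→5, 19→4, 23→5, 4→1.
So the longest increasing subsequence has length 5, e.g. 10, 13, 18, 20, 26.

5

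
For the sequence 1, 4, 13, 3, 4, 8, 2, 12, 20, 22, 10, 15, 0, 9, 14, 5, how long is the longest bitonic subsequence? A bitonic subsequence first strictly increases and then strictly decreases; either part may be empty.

Let inc[i] be the LIS ending at i and dec[i] the longest strictly decreasing subsequence starting at i. inc = [1, 2, 3, 2, 3, 4, 2, 5, 6, 7, 5, 6, 1, 5, 6, 4], dec = [2, 4, 5, 3, 3, 3, 2, 4, 4, 4, 3, 3, 1, 2, 2, 1].
max_i inc[i]+dec[i]−1 = 10, with one witness 1, 3, 4, 8, 12, 20, 22, 15, 14, 5.

10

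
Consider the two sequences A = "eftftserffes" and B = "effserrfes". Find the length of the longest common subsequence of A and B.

9

A longest common subsequence is effserfes (length 9); the LCS DP confirms no longer common subsequence exists.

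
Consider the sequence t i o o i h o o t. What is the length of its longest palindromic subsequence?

7

One longest palindromic subsequence is toohoot (positions 1,3,4,6,7,8,9); it reads the same forward and backward, and the interval DP gives dp[1][9] = 7.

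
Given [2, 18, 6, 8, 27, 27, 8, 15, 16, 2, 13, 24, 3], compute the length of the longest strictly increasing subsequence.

One longest increasing subsequence is 2, 6, 8, 15, 16, 24 (positions 1,3,4,8,9,12), of length 6; no longer one exists.

6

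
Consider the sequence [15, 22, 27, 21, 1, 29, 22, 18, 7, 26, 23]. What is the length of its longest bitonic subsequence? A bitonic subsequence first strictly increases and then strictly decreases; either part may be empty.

7

One longest bitonic subsequence is 15, 22, 27, 29, 22, 18, 7 (positions 1,2,3,6,7,8,9): it rises to 29 then falls. Length 7 is optimal.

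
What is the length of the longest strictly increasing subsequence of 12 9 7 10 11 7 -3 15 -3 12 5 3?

Let dp[i] be the longest increasing subsequence ending at position i. Then dp = [1, 1, 1, 2, 3, 1, 1, 4, 1, 4, 2, 2].
The maximum is 4; one witness is 9, 10, 11, 15 at positions 2,4,5,8.

4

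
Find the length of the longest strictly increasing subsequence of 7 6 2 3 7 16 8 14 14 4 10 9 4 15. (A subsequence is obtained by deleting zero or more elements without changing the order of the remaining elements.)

6

One longest increasing subsequence is 2, 3, 7, 8, 14, 15 (positions 3,4,5,7,8,14), of length 6; no longer one exists.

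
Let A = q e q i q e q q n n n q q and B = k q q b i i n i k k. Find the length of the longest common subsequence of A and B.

4

A longest common subsequence is qqin (length 4); the LCS DP confirms no longer common subsequence exists.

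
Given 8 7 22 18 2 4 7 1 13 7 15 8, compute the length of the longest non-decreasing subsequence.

5

Let dp[i] be the longest non-decreasing subsequence ending at position i. Then dp = [1, 1, 2, 2, 1, 2, 3, 1, 4, 4, 5, 5].
The maximum is 5; one witness is 2, 4, 7, 13, 15 at positions 5,6,7,9,11.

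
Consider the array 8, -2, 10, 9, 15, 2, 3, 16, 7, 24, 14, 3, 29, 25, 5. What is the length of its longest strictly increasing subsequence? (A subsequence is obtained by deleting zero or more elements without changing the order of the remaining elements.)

6

Let dp[i] be the longest increasing subsequence ending at position i. Then dp = [1, 1, 2, 2, 3, 2, 3, 4, 4, 5, 5, 3, 6, 6, 4].
The maximum is 6; one witness is 8, 10, 15, 16, 24, 29 at positions 1,3,5,8,10,13.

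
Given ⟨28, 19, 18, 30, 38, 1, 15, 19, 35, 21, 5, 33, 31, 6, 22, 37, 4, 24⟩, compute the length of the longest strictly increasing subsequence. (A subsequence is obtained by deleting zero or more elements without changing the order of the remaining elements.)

One longest increasing subsequence is 1, 15, 19, 21, 33, 37 (positions 6,7,8,10,12,16), of length 6; no longer one exists.

6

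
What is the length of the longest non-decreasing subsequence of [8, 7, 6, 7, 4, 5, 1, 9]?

3

One longest non-decreasing subsequence is 7, 7, 9 (positions 2,4,8), of length 3; no longer one exists.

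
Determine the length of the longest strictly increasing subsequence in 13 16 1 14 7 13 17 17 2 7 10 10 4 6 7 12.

One longest increasing subsequence is 1, 2, 4, 6, 7, 12 (positions 3,9,13,14,15,16), of length 6; no longer one exists.

6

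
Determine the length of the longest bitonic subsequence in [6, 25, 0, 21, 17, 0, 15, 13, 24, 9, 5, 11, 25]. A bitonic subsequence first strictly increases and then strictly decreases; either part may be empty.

One longest bitonic subsequence is 6, 25, 21, 17, 15, 13, 9, 5 (positions 1,2,4,5,7,8,10,11): it rises to 25 then falls. Length 8 is optimal.

8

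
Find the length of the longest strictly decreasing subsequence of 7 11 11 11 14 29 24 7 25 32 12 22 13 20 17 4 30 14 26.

One longest decreasing subsequence is 29, 24, 22, 20, 17, 4 (positions 6,7,12,14,15,16), of length 6; no longer one exists.

6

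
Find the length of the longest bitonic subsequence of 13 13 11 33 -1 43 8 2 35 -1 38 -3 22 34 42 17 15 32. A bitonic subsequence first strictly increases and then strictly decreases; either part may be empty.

Let inc[i] be the LIS ending at i and dec[i] the longest strictly decreasing subsequence starting at i. inc = [1, 1, 1, 2, 1, 3, 2, 2, 3, 1, 4, 1, 3, 4, 5, 3, 3, 4], dec = [6, 6, 5, 5, 2, 5, 4, 3, 4, 2, 4, 1, 3, 3, 3, 2, 1, 1].
max_i inc[i]+dec[i]−1 = 7, with one witness 13, 33, 43, 38, 34, 17, 15.

7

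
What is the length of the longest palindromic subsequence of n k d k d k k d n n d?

7

Using dp[i][j] = 2 + dp[i+1][j−1] if the ends match, else max(dp[i+1][j], dp[i][j−1]):
dp[1][11] = 7. A witness is ndkkkdn at positions 1,3,4,6,7,8,10.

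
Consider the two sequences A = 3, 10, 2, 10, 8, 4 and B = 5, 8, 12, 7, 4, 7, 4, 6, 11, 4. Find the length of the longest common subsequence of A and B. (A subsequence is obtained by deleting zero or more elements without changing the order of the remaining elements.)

2

A longest common subsequence is 8, 4 (length 2); the LCS DP confirms no longer common subsequence exists.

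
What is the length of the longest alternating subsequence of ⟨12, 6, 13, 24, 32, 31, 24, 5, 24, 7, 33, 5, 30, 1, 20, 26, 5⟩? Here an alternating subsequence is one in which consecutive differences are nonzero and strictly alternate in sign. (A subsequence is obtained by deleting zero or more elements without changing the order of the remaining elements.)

12

Track the best alternating length ending on an up-step vs a down-step at each position: up/down = 1/1, 1/2, 3/1, 3/1, 3/1, 3/4, 3/4, 1/4, 5/4, 5/6, 7/1, 1/8, 9/8, 1/10, 11/10, 11/10, 11/12.
The maximum over both is 12; one such subsequence is 12, 6, 13, 5, 24, 7, 33, 5, 30, 1, 20, 5.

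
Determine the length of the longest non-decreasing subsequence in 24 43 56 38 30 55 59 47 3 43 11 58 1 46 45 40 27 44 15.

4

One longest non-decreasing subsequence is 24, 43, 56, 59 (positions 1,2,3,7), of length 4; no longer one exists.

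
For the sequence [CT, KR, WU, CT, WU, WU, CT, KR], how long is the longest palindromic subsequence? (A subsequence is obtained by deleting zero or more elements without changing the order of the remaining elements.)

6

One longest palindromic subsequence is KR CT WU WU CT KR (positions 2,4,5,6,7,8); it reads the same forward and backward, and the interval DP gives dp[1][8] = 6.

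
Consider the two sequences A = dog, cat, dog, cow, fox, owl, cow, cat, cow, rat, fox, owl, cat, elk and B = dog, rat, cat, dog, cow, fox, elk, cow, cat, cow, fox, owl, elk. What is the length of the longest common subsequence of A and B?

Backtracking the LCS table gives one alignment: dog (A1,B1) → cat (A2,B3) → dog (A3,B4) → cow (A4,B5) → fox (A5,B6) → cow (A7,B8) → cat (A8,B9) → cow (A9,B10) → fox (A11,B11) → owl (A12,B12) → elk (A14,B13).
So the longest common subsequence has length 11.

11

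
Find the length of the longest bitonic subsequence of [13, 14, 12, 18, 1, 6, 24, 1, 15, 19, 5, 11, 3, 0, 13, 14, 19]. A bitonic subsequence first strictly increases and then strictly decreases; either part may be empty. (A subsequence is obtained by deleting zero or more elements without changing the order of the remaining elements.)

One longest bitonic subsequence is 13, 14, 18, 24, 19, 11, 3, 0 (positions 1,2,4,7,10,12,13,14): it rises to 24 then falls. Length 8 is optimal.

8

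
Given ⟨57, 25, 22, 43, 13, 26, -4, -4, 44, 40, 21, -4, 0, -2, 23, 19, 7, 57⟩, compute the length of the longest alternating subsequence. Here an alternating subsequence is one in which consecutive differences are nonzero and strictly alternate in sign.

Track the best alternating length ending on an up-step vs a down-step at each position: up/down = 1/1, 1/2, 1/2, 3/2, 1/4, 5/4, 1/6, 1/6, 7/2, 7/8, 7/8, 1/8, 9/8, 9/10, 11/8, 11/12, 11/12, 13/1.
The maximum over both is 13; one such subsequence is 57, 25, 43, 13, 26, -4, 44, -4, 0, -2, 23, 19, 57.

13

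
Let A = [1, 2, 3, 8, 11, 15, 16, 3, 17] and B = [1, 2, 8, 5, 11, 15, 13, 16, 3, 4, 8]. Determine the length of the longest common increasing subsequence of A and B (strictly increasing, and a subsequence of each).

6

For each value that appears in both, track the longest common increasing run ending there.
The best achievable length is 6; one witness is 1, 2, 8, 11, 15, 16 (A-positions 1,2,4,5,6,7, B-positions 1,2,3,5,6,8).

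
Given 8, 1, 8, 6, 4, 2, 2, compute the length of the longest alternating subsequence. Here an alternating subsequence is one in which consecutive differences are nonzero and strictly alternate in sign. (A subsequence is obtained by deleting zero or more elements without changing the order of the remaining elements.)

Track the best alternating length ending on an up-step vs a down-step at each position: up/down = 1/1, 1/2, 3/1, 3/4, 3/4, 3/4, 3/4.
The maximum over both is 4; one such subsequence is 8, 1, 8, 6.

4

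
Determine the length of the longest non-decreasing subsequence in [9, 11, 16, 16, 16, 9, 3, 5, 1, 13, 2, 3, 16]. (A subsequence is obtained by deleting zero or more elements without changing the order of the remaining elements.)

6

Let dp[i] be the longest non-decreasing subsequence ending at position i. Then dp = [1, 2, 3, 4, 5, 2, 1, 2, 1, 3, 2, 3, 6].
The maximum is 6; one witness is 9, 11, 16, 16, 16, 16 at positions 1,2,3,4,5,13.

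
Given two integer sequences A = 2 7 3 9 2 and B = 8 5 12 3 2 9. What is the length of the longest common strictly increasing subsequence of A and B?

A longest common strictly increasing subsequence is 3, 9 (length 2); it appears in order in both A and B, and no longer such subsequence exists.

2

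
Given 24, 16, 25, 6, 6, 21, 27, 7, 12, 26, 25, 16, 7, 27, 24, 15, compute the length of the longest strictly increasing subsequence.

Scanning left to right, the best length ending at each element is: 24→1, 16→1, 25→2, 6→1, 6→1, 21→2, 27→3, 7→2, 12→3, 26→4, 25→4, 16→4, 7→2, 27→5, 24→5, 15→4.
So the longest increasing subsequence has length 5, e.g. 6, 7, 12, 26, 27.

5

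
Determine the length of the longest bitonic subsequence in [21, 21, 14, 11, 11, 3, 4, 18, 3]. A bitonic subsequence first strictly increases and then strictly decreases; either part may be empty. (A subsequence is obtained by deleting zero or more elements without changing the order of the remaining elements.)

Let inc[i] be the LIS ending at i and dec[i] the longest strictly decreasing subsequence starting at i. inc = [1, 1, 1, 1, 1, 1, 2, 3, 1], dec = [5, 5, 4, 3, 3, 1, 2, 2, 1].
max_i inc[i]+dec[i]−1 = 5, with one witness 21, 14, 11, 4, 3.

5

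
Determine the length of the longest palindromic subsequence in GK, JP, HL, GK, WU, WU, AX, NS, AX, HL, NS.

One longest palindromic subsequence is HL AX NS AX HL (positions 3,7,8,9,10); it reads the same forward and backward, and the interval DP gives dp[1][11] = 5.

5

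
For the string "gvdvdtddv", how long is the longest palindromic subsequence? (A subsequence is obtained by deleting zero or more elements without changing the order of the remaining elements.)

7

One longest palindromic subsequence is vddtddv (positions 2,3,5,6,7,8,9); it reads the same forward and backward, and the interval DP gives dp[1][9] = 7.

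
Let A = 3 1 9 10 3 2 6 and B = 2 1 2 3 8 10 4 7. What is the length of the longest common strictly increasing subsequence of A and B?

2

For each value that appears in both, track the longest common increasing run ending there.
The best achievable length is 2; one witness is 1, 2 (A-positions 2,6, B-positions 2,3).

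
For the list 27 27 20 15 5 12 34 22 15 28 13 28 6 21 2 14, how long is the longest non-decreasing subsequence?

Let dp[i] be the longest non-decreasing subsequence ending at position i. Then dp = [1, 2, 1, 1, 1, 2, 3, 3, 3, 4, 3, 5, 2, 4, 1, 4].
The maximum is 5; one witness is 5, 12, 22, 28, 28 at positions 5,6,8,10,12.

5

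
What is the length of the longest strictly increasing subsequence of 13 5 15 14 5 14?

2

One longest increasing subsequence is 13, 15 (positions 1,3), of length 2; no longer one exists.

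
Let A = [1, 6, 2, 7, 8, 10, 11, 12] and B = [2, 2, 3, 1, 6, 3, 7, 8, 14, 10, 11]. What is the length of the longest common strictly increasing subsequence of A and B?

6

For each value that appears in both, track the longest common increasing run ending there.
The best achievable length is 6; one witness is 1, 6, 7, 8, 10, 11 (A-positions 1,2,4,5,6,7, B-positions 4,5,7,8,10,11).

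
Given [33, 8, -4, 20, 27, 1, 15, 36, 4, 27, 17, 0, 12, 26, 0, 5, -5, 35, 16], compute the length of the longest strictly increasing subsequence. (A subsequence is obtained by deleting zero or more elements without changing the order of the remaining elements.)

6

One longest increasing subsequence is -4, 1, 15, 17, 26, 35 (positions 3,6,7,11,14,18), of length 6; no longer one exists.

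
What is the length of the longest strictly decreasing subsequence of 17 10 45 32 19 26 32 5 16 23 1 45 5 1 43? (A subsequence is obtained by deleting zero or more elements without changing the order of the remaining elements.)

One longest decreasing subsequence is 45, 32, 19, 16, 5, 1 (positions 3,4,5,9,13,14), of length 6; no longer one exists.

6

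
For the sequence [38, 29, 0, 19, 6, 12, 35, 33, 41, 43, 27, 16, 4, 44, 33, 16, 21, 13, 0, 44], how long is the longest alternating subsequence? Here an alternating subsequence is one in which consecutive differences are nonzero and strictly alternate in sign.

13

A longest alternating subsequence is 38, 0, 19, 6, 35, 33, 41, 27, 44, 16, 21, 13, 44 (positions 1,3,4,5,7,8,9,11,14,16,17,18,20); its 12 consecutive differences strictly alternate in sign, and length 13 is optimal.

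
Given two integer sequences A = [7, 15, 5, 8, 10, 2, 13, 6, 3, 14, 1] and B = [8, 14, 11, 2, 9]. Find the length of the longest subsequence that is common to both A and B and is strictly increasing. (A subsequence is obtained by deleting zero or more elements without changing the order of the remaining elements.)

2

A longest common strictly increasing subsequence is 8, 14 (length 2); it appears in order in both A and B, and no longer such subsequence exists.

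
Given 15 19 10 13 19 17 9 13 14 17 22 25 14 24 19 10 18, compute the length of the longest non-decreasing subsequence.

Scanning left to right, the best length ending at each element is: 15→1, 19→2, 10→1, 13→2, 19→3, 17→3, 9→1, 13→3, 14→4, 17→5, 22→6, 25→7, 14→5, 24→7, 19→6, 10→2, 18→6.
So the longest non-decreasing subsequence has length 7, e.g. 10, 13, 13, 14, 17, 22, 25.

7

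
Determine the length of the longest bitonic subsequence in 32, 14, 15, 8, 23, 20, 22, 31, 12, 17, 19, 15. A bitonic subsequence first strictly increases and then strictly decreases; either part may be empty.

One longest bitonic subsequence is 14, 15, 20, 22, 31, 19, 15 (positions 2,3,6,7,8,11,12): it rises to 31 then falls. Length 7 is optimal.

7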